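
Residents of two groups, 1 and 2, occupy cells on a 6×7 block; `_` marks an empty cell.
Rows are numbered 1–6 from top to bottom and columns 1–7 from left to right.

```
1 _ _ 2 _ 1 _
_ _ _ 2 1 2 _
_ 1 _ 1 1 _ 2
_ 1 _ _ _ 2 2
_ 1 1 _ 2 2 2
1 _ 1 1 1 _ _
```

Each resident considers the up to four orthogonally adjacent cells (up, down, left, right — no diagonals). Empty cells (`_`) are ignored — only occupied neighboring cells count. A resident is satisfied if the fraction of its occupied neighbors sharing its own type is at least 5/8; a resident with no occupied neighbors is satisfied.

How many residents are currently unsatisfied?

Row 1: (1,1)1 0/0 ok · (1,4)2 1/1 ok · (1,6)1 0/1 unhappy
Row 2: (2,4)2 1/3 unhappy · (2,5)1 1/3 unhappy · (2,6)2 0/2 unhappy
Row 3: (3,2)1 1/1 ok · (3,4)1 1/2 unhappy · (3,5)1 2/2 ok · (3,7)2 1/1 ok
Row 4: (4,2)1 2/2 ok · (4,6)2 2/2 ok · (4,7)2 3/3 ok
Row 5: (5,2)1 2/2 ok · (5,3)1 2/2 ok · (5,5)2 1/2 unhappy · (5,6)2 3/3 ok · (5,7)2 2/2 ok
Row 6: (6,1)1 0/0 ok · (6,3)1 2/2 ok · (6,4)1 2/2 ok · (6,5)1 1/2 unhappy
Unsatisfied: (1,6), (2,4), (2,5), (2,6), (3,4), (5,5), (6,5) — 7 in total.

7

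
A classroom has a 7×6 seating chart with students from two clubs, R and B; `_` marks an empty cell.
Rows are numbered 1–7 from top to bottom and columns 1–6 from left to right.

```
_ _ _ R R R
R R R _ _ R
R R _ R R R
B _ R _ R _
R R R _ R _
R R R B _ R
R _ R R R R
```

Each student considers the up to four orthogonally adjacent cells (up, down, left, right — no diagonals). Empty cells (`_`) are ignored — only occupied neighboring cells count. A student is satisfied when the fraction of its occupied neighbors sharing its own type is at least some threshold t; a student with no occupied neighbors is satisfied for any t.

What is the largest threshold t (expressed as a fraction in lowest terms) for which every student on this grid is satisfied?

(1,4)R 1/1
(1,5)R 2/2
(1,6)R 2/2
(2,1)R 2/2
(2,2)R 3/3
(2,3)R 1/1
(2,6)R 2/2
(3,1)R 2/3
(3,2)R 2/2
(3,4)R 1/1
(3,5)R 3/3
(3,6)R 2/2
(4,1)B 0/2
(4,3)R 1/1
(4,5)R 2/2
(5,1)R 2/3
(5,2)R 3/3
(5,3)R 3/3
(5,5)R 1/1
(6,1)R 3/3
(6,2)R 3/3
(6,3)R 3/4
(6,4)B 0/2
(6,6)R 1/1
(7,1)R 1/1
(7,3)R 2/2
(7,4)R 2/3
(7,5)R 2/2
(7,6)R 2/2
The smallest same-type fraction is 0/2 at (4,1), which reduces to 0/1. Any threshold above that leaves this student unsatisfied.

0/1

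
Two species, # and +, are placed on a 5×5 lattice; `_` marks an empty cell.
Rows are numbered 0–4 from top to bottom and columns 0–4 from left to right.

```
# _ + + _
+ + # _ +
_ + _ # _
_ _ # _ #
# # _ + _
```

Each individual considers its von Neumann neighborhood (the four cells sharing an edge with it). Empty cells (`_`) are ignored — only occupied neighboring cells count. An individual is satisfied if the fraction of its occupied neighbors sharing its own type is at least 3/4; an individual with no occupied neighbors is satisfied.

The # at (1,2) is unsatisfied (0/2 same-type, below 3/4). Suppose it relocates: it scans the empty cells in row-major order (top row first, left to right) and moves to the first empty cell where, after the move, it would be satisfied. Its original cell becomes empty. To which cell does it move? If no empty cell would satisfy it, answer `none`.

Vacating (1,2). Empty cells in order:
  (0,1): 1/3 same-type → still unsatisfied.
  (0,4): 0/2 same-type → still unsatisfied.
  (1,3): 1/3 same-type → still unsatisfied.
  (2,0): 0/2 same-type → still unsatisfied.
  (2,2): 2/3 same-type → still unsatisfied.
  (2,4): 2/3 same-type → still unsatisfied.
  (3,0): 1/1 same-type → satisfied — stop here.

(3,0)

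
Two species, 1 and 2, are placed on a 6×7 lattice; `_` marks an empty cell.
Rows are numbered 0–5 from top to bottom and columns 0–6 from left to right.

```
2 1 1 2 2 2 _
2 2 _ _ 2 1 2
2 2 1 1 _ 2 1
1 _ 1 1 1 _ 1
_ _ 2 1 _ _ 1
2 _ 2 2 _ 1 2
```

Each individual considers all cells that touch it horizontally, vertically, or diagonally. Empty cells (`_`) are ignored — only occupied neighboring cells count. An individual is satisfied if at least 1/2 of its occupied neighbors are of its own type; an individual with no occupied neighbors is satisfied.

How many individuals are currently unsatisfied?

Row 0: (0,0)2 2/3 satisfied · (0,1)1 1/4 not · (0,2)1 1/3 not · (0,3)2 2/3 satisfied · (0,4)2 3/4 satisfied · (0,5)2 3/4 satisfied
Row 1: (1,0)2 4/5 satisfied · (1,1)2 4/7 satisfied · (1,4)2 4/6 satisfied · (1,5)1 1/6 not · (1,6)2 2/4 satisfied
Row 2: (2,0)2 3/4 satisfied · (2,1)2 3/6 satisfied · (2,2)1 3/5 satisfied · (2,3)1 4/5 satisfied · (2,5)2 2/6 not · (2,6)1 2/4 satisfied
Row 3: (3,0)1 0/2 not · (3,2)1 4/6 satisfied · (3,3)1 5/6 satisfied · (3,4)1 3/4 satisfied · (3,6)1 2/3 satisfied
Row 4: (4,2)2 2/5 not · (4,3)1 3/6 satisfied · (4,6)1 2/3 satisfied
Row 5: (5,0)2 0/0 satisfied · (5,2)2 2/3 satisfied · (5,3)2 2/3 satisfied · (5,5)1 1/2 satisfied · (5,6)2 0/2 not
Unsatisfied: (0,1), (0,2), (1,5), (2,5), (3,0), (4,2), (5,6) — 7 in total.

7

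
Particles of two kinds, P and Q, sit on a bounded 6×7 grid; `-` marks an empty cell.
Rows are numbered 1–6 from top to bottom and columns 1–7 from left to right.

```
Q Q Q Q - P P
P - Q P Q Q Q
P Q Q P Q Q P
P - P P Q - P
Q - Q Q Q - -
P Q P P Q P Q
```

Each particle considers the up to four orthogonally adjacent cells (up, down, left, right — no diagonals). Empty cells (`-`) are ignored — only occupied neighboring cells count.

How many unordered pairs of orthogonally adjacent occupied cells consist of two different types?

24

Scan each occupied cell's neighbors to the right and below so each pair is counted once.
From row 1: 4 unlike of 9 pairs (running 4/9).
From row 2: 3 unlike of 10 pairs (running 7/19).
From row 3: 5 unlike of 11 pairs (running 12/30).
From row 4: 4 unlike of 6 pairs (running 16/36).
From row 5: 3 unlike of 6 pairs (running 19/42).
From row 6: 5 unlike of 6 pairs (running 24/48).
Total adjacent occupied pairs: 48; unlike-type pairs: 24.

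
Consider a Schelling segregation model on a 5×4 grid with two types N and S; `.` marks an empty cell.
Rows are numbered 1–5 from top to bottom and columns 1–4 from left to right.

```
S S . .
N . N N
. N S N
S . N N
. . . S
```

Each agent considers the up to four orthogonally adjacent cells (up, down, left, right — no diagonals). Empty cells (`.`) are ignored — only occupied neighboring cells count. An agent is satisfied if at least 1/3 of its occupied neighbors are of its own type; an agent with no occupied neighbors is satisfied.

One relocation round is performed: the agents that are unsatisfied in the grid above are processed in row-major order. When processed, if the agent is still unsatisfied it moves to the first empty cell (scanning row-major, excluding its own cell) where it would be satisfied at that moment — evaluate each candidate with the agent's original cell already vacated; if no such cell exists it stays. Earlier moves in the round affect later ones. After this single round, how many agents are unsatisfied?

Initially unsatisfied (in order): (2,1), (3,2), (3,3), (5,4).
  (2,1) → (1,3).
  (3,2) → (1,4).
  (3,3) → (2,1).
  (5,4) → (2,2).
Resulting grid:
S S N N
S S N N
. . . N
S . N N
. . . .
All satisfied now.

0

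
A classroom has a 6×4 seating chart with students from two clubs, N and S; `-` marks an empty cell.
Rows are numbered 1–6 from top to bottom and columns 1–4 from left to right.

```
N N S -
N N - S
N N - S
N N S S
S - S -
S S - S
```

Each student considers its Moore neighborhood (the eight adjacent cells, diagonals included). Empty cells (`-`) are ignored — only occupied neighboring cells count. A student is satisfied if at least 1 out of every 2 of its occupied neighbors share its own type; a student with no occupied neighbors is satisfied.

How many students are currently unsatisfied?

(1,1)N 3/3 ✓
(1,2)N 3/4 ✓
(1,3)S 1/3 ✗
(2,1)N 5/5 ✓
(2,2)N 5/6 ✓
(2,4)S 2/2 ✓
(3,1)N 5/5 ✓
(3,2)N 5/6 ✓
(3,4)S 3/3 ✓
(4,1)N 3/4 ✓
(4,2)N 3/6 ✓
(4,3)S 3/5 ✓
(4,4)S 3/3 ✓
(5,1)S 2/4 ✓
(5,3)S 4/5 ✓
(6,1)S 2/2 ✓
(6,2)S 3/3 ✓
(6,4)S 1/1 ✓
Unsatisfied: (1,3) — 1 in total.

1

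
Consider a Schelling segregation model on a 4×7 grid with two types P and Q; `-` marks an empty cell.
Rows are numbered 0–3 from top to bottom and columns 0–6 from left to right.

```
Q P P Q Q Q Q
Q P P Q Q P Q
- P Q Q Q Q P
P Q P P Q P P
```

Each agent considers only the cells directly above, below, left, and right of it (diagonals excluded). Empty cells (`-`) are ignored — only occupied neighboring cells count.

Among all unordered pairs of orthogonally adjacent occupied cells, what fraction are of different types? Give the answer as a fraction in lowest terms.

Scan each occupied cell's neighbors to the right and below so each pair is counted once.
From row 0: 3 unlike of 13 pairs (running 3/13).
From row 1: 7 unlike of 12 pairs (running 10/25).
From row 2: 6 unlike of 11 pairs (running 16/36).
From row 3: 4 unlike of 6 pairs (running 20/42).
Total adjacent occupied pairs: 42; unlike-type pairs: 20.
20/42 reduces to 10/21.

10/21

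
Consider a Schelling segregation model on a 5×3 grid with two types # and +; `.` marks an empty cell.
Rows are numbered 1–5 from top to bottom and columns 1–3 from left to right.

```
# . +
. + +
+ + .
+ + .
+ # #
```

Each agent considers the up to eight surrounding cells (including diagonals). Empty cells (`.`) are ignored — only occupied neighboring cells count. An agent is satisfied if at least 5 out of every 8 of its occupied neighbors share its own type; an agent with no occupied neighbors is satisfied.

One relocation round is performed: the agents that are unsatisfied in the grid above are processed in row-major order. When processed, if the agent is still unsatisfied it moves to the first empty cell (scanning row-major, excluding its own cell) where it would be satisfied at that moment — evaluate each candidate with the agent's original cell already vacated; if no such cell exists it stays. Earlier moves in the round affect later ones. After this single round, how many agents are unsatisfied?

3

Initially unsatisfied (in order): (1,1), (5,2), (5,3).
  (1,1): no empty cell satisfies it; stays.
  (5,2): no empty cell satisfies it; stays.
  (5,3): no empty cell satisfies it; stays.
Resulting grid:
# . +
. + +
+ + .
+ + .
+ # #
Unsatisfied now: (1,1), (5,2), (5,3).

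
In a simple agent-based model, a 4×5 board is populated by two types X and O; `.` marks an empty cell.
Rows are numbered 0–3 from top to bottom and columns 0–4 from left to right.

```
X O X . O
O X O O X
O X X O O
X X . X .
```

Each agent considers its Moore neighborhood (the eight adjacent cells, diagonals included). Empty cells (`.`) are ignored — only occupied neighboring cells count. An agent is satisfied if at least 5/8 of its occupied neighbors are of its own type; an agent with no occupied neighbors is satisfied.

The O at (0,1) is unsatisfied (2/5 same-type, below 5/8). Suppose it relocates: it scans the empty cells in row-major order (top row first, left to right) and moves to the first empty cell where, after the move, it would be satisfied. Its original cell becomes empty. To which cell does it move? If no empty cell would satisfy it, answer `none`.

Vacating (0,1). Empty cells in order:
  (0,3): 3/5 same-type → still unsatisfied.
  (3,2): 1/5 same-type → still unsatisfied.
  (3,4): 2/3 same-type → satisfied — stop here.

(3,4)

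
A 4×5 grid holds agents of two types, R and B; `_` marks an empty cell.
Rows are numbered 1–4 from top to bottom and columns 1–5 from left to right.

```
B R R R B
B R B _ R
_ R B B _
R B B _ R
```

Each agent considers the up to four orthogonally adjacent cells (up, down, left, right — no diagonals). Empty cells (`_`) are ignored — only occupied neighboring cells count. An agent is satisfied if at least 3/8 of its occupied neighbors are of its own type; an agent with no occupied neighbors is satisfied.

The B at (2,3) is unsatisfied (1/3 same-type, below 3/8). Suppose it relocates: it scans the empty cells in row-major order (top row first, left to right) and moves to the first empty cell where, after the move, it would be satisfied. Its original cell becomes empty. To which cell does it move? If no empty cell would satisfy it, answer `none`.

(4,4)

Vacating (2,3). Empty cells in order:
  (2,4): 1/3 same-type → still unsatisfied.
  (3,1): 1/3 same-type → still unsatisfied.
  (3,5): 1/3 same-type → still unsatisfied.
  (4,4): 2/3 same-type → satisfied — stop here.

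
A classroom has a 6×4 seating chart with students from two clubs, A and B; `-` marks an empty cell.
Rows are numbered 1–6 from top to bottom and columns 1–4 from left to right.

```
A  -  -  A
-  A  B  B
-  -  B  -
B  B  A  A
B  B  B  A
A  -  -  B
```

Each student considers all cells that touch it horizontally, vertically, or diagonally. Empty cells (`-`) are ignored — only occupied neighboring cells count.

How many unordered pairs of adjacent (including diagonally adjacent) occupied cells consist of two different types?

14

Scan each occupied cell's neighbors to the right and below (and the two forward diagonals) so each pair is counted once.
Row 1: A(1,1)–A(2,2)= A(1,4)–B(2,4)≠ A(1,4)–B(2,3)≠  → 2/3 unlike.
Row 2: A(2,2)–B(2,3)≠ A(2,2)–B(3,3)≠ B(2,3)–B(2,4)= B(2,3)–B(3,3)= B(2,4)–B(3,3)=  → 2/5 unlike.
Row 3: B(3,3)–A(4,3)≠ B(3,3)–A(4,4)≠ B(3,3)–B(4,2)=  → 2/3 unlike.
Row 4: B(4,1)–B(4,2)= B(4,1)–B(5,1)= B(4,1)–B(5,2)= B(4,2)–A(4,3)≠ B(4,2)–B(5,2)= B(4,2)–B(5,3)= B(4,2)–B(5,1)= A(4,3)–A(4,4)= A(4,3)–B(5,3)≠ A(4,3)–A(5,4)= A(4,3)–B(5,2)≠ A(4,4)–A(5,4)= A(4,4)–B(5,3)≠  → 4/13 unlike.
Row 5: B(5,1)–B(5,2)= B(5,1)–A(6,1)≠ B(5,2)–B(5,3)= B(5,2)–A(6,1)≠ B(5,3)–A(5,4)≠ B(5,3)–B(6,4)= A(5,4)–B(6,4)≠  → 4/7 unlike.
Total adjacent occupied pairs: 31; unlike-type pairs: 14.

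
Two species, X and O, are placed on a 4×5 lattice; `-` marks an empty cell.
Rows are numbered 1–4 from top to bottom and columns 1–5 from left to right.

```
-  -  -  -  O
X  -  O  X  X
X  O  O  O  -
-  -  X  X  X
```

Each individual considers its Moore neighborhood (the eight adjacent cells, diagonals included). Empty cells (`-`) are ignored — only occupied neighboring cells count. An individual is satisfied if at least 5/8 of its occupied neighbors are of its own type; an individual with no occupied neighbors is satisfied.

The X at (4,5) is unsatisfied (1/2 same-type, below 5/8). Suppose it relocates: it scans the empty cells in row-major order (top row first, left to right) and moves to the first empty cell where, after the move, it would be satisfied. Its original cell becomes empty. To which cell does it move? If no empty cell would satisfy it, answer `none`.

Vacating (4,5). Empty cells in order:
  (1,1): 1/1 same-type → satisfied — stop here.

(1,1)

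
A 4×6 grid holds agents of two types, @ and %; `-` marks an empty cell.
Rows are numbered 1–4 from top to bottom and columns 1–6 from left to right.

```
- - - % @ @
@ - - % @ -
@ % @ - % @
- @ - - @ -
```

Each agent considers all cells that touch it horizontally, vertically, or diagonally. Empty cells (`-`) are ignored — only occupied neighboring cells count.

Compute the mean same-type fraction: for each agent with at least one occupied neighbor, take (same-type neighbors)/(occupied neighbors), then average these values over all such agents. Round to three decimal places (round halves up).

Row 1: (1,4)% 1/3 · (1,5)@ 2/4 · (1,6)@ 2/2
Row 2: (2,1)@ 1/2 · (2,4)% 2/5 · (2,5)@ 3/6
Row 3: (3,1)@ 2/3 · (3,2)% 0/4 · (3,3)@ 1/3 · (3,5)% 1/4 · (3,6)@ 2/3
Row 4: (4,2)@ 2/3 · (4,5)@ 1/2
Sum over 13 agents: 1/3 + 2/4 + 2/2 + 1/2 + 2/5 + 3/6 + 2/3 + 0/4 + 1/3 + 1/4 + 2/3 + 2/3 + 1/2 = 379/60; mean = 379/60 ÷ 13 = 379/780 = 0.485897… → 0.486.

0.486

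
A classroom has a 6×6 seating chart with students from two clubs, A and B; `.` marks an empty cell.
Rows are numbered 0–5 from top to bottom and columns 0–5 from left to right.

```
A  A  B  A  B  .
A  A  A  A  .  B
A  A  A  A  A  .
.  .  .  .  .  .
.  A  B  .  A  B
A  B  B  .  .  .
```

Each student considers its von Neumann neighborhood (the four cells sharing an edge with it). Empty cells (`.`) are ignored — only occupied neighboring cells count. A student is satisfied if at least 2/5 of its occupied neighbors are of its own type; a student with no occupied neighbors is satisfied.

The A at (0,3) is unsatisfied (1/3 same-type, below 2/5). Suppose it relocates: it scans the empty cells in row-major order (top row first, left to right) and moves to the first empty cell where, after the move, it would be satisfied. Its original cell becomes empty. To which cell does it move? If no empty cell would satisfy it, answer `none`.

Vacating (0,3). Empty cells in order:
  (0,5): 0/2 same-type → still unsatisfied.
  (1,4): 2/4 same-type → satisfied — stop here.

(1,4)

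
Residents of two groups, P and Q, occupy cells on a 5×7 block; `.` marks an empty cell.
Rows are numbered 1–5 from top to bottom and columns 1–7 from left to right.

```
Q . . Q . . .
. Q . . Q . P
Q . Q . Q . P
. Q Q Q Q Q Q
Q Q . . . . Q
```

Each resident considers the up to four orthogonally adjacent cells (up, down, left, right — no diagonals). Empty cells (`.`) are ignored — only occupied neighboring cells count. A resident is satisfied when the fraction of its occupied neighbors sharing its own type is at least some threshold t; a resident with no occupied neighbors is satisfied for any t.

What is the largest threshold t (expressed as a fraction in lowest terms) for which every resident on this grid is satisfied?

1/2

Row 1: (1,1)Q — no occupied neighbors · (1,4)Q — no occupied neighbors
Row 2: (2,2)Q — no occupied neighbors · (2,5)Q 1/1 · (2,7)P 1/1
Row 3: (3,1)Q — no occupied neighbors · (3,3)Q 1/1 · (3,5)Q 2/2 · (3,7)P 1/2
Row 4: (4,2)Q 2/2 · (4,3)Q 3/3 · (4,4)Q 2/2 · (4,5)Q 3/3 · (4,6)Q 2/2 · (4,7)Q 2/3
Row 5: (5,1)Q 1/1 · (5,2)Q 2/2 · (5,7)Q 1/1
The smallest same-type fraction is 1/2 at (3,7), which reduces to 1/2. Any threshold above that leaves this resident unsatisfied.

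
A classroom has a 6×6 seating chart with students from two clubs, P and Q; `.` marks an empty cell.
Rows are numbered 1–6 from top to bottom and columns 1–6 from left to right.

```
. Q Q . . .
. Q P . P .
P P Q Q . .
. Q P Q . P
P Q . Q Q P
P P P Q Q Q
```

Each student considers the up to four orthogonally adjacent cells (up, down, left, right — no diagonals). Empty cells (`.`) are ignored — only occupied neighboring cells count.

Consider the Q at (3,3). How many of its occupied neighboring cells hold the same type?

Occupied neighbors of (3,3): (2,3)=P, (4,3)=P, (3,2)=P, (3,4)=Q.
Same type (Q): 1 of 4.

1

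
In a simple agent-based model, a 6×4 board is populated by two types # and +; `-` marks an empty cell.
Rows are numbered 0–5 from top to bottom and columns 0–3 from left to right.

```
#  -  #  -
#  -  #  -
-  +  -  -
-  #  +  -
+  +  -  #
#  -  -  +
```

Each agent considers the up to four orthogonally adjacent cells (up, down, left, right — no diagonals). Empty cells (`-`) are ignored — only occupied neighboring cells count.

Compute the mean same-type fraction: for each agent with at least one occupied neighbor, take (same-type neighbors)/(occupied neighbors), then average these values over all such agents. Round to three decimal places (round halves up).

0.417

(0,0)# 1/1
(0,2)# 1/1
(1,0)# 1/1
(1,2)# 1/1
(2,1)+ 0/1
(3,1)# 0/3
(3,2)+ 0/1
(4,0)+ 1/2
(4,1)+ 1/2
(4,3)# 0/1
(5,0)# 0/1
(5,3)+ 0/1
Sum over 12 agents: 1/1 + 1/1 + 1/1 + 1/1 + 0/1 + 0/3 + 0/1 + 1/2 + 1/2 + 0/1 + 0/1 + 0/1 = 5; mean = 5 ÷ 12 = 5/12 = 0.416666… → 0.417.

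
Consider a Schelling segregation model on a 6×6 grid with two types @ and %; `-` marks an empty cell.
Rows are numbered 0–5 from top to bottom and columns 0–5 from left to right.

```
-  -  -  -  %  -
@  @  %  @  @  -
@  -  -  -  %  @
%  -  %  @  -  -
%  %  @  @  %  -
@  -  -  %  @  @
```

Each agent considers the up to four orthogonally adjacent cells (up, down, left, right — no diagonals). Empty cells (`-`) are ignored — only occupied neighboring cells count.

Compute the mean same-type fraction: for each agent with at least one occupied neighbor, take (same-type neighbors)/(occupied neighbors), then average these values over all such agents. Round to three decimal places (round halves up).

Row 0: (0,4)% 0/1
Row 1: (1,0)@ 2/2 · (1,1)@ 1/2 · (1,2)% 0/2 · (1,3)@ 1/2 · (1,4)@ 1/3
Row 2: (2,0)@ 1/2 · (2,4)% 0/2 · (2,5)@ 0/1
Row 3: (3,0)% 1/2 · (3,2)% 0/2 · (3,3)@ 1/2
Row 4: (4,0)% 2/3 · (4,1)% 1/2 · (4,2)@ 1/3 · (4,3)@ 2/4 · (4,4)% 0/2
Row 5: (5,0)@ 0/1 · (5,3)% 0/2 · (5,4)@ 1/3 · (5,5)@ 1/1
Sum over 21 agents: 0/1 + 2/2 + 1/2 + 0/2 + 1/2 + 1/3 + 1/2 + 0/2 + 0/1 + 1/2 + 0/2 + 1/2 + 2/3 + 1/2 + 1/3 + 2/4 + 0/2 + 0/1 + 0/2 + 1/3 + 1/1 = 43/6; mean = 43/6 ÷ 21 = 43/126 = 0.341269… → 0.341.

0.341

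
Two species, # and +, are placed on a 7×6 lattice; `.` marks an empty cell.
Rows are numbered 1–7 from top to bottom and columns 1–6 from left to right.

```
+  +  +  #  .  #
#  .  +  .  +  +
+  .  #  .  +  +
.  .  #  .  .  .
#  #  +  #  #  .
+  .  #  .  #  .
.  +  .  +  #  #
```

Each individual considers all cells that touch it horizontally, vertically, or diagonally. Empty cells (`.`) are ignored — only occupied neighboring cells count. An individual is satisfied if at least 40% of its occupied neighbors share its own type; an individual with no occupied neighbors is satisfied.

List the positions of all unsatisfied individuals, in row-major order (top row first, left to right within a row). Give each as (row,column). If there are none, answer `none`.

(1,1)+ 1/2 ok
(1,2)+ 3/4 ok
(1,3)+ 2/3 ok
(1,4)# 0/3 unhappy
(1,6)# 0/2 unhappy
(2,1)# 0/3 unhappy
(2,3)+ 2/4 ok
(2,5)+ 3/5 ok
(2,6)+ 3/4 ok
(3,1)+ 0/1 unhappy
(3,3)# 1/2 ok
(3,5)+ 3/3 ok
(3,6)+ 3/3 ok
(4,3)# 3/4 ok
(5,1)# 1/2 ok
(5,2)# 3/5 ok
(5,3)+ 0/4 unhappy
(5,4)# 4/5 ok
(5,5)# 2/2 ok
(6,1)+ 1/3 unhappy
(6,3)# 2/5 ok
(6,5)# 4/5 ok
(7,2)+ 1/2 ok
(7,4)+ 0/3 unhappy
(7,5)# 2/3 ok
(7,6)# 2/2 ok

(1,4), (1,6), (2,1), (3,1), (5,3), (6,1), (7,4)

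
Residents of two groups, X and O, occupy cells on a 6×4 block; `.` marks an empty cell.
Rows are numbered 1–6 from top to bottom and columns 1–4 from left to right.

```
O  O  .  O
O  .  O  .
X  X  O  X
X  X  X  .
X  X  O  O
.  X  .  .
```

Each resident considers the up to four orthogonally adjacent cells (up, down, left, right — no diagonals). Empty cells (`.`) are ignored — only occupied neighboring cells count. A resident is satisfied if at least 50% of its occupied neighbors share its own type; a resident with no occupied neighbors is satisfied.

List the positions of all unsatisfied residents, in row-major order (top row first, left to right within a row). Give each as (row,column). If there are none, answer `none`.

(3,3), (3,4), (4,3), (5,3)

Row 1: (1,1)O 2/2 ok · (1,2)O 1/1 ok · (1,4)O 0/0 ok
Row 2: (2,1)O 1/2 ok · (2,3)O 1/1 ok
Row 3: (3,1)X 2/3 ok · (3,2)X 2/3 ok · (3,3)O 1/4 unhappy · (3,4)X 0/1 unhappy
Row 4: (4,1)X 3/3 ok · (4,2)X 4/4 ok · (4,3)X 1/3 unhappy
Row 5: (5,1)X 2/2 ok · (5,2)X 3/4 ok · (5,3)O 1/3 unhappy · (5,4)O 1/1 ok
Row 6: (6,2)X 1/1 ok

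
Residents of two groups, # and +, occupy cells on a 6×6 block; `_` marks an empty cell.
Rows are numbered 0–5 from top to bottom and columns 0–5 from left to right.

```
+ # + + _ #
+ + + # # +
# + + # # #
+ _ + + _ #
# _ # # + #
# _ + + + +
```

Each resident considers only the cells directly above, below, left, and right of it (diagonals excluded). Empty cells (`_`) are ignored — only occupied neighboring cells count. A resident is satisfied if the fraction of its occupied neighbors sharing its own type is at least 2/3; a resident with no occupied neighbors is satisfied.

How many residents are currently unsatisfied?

17

(0,0)+ 1/2 unhappy
(0,1)# 0/3 unhappy
(0,2)+ 2/3 ok
(0,3)+ 1/2 unhappy
(0,5)# 0/1 unhappy
(1,0)+ 2/3 ok
(1,1)+ 3/4 ok
(1,2)+ 3/4 ok
(1,3)# 2/4 unhappy
(1,4)# 2/3 ok
(1,5)+ 0/3 unhappy
(2,0)# 0/3 unhappy
(2,1)+ 2/3 ok
(2,2)+ 3/4 ok
(2,3)# 2/4 unhappy
(2,4)# 3/3 ok
(2,5)# 2/3 ok
(3,0)+ 0/2 unhappy
(3,2)+ 2/3 ok
(3,3)+ 1/3 unhappy
(3,5)# 2/2 ok
(4,0)# 1/2 unhappy
(4,2)# 1/3 unhappy
(4,3)# 1/4 unhappy
(4,4)+ 1/3 unhappy
(4,5)# 1/3 unhappy
(5,0)# 1/1 ok
(5,2)+ 1/2 unhappy
(5,3)+ 2/3 ok
(5,4)+ 3/3 ok
(5,5)+ 1/2 unhappy
Unsatisfied: (0,0), (0,1), (0,3), (0,5), (1,3), (1,5), (2,0), (2,3), (3,0), (3,3), (4,0), (4,2), (4,3), (4,4), (4,5), (5,2), (5,5) — 17 in total.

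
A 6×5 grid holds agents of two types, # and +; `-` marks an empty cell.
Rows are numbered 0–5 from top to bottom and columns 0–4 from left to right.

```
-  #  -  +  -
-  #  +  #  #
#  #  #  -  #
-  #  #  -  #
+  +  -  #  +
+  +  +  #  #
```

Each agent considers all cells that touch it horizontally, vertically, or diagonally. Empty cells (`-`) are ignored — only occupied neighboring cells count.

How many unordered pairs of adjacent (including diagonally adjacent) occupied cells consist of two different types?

16

Scan each occupied cell's neighbors to the right and below (and the two forward diagonals) so each pair is counted once.
From row 0: 3 unlike of 5 pairs (running 3/5).
From row 1: 4 unlike of 11 pairs (running 7/16).
From row 2: 0 unlike of 8 pairs (running 7/24).
From row 3: 4 unlike of 7 pairs (running 11/31).
From row 4: 4 unlike of 12 pairs (running 15/43).
From row 5: 1 unlike of 4 pairs (running 16/47).
Total adjacent occupied pairs: 47; unlike-type pairs: 16.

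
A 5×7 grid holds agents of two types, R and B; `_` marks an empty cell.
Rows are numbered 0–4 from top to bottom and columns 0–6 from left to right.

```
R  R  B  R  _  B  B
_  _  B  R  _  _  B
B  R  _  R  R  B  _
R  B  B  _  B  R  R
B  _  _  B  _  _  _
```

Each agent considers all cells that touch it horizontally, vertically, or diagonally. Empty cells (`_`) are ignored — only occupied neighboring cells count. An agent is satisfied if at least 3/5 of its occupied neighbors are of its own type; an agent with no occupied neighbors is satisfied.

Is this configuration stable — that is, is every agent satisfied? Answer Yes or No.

(0,0)R 1/1 ok
(0,1)R 1/3 unhappy
(0,2)B 1/4 unhappy
(0,3)R 1/3 unhappy
(0,5)B 2/2 ok
(0,6)B 2/2 ok
(1,2)B 1/6 unhappy
(1,3)R 3/5 ok
(1,6)B 3/3 ok
(2,0)B 1/3 unhappy
(2,1)R 1/5 unhappy
(2,3)R 2/5 unhappy
(2,4)R 3/5 ok
(2,5)B 2/5 unhappy
(3,0)R 1/4 unhappy
(3,1)B 3/5 ok
(3,2)B 2/4 unhappy
(3,4)B 2/5 unhappy
(3,5)R 2/4 unhappy
(3,6)R 1/2 unhappy
(4,0)B 1/2 unhappy
(4,3)B 2/2 ok
For instance (0,1) has only 1/3 same-type neighbors, below 3/5.

No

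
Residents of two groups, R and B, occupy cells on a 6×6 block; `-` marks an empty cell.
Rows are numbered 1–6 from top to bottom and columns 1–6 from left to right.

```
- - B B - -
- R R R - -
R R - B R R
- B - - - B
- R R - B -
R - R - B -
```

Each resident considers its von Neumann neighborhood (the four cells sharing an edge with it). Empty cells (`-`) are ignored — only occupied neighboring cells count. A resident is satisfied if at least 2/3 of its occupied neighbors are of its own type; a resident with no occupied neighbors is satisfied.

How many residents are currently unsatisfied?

9

(1,3)B 1/2 not
(1,4)B 1/2 not
(2,2)R 2/2 satisfied
(2,3)R 2/3 satisfied
(2,4)R 1/3 not
(3,1)R 1/1 satisfied
(3,2)R 2/3 satisfied
(3,4)B 0/2 not
(3,5)R 1/2 not
(3,6)R 1/2 not
(4,2)B 0/2 not
(4,6)B 0/1 not
(5,2)R 1/2 not
(5,3)R 2/2 satisfied
(5,5)B 1/1 satisfied
(6,1)R 0/0 satisfied
(6,3)R 1/1 satisfied
(6,5)B 1/1 satisfied
Unsatisfied: (1,3), (1,4), (2,4), (3,4), (3,5), (3,6), (4,2), (4,6), (5,2) — 9 in total.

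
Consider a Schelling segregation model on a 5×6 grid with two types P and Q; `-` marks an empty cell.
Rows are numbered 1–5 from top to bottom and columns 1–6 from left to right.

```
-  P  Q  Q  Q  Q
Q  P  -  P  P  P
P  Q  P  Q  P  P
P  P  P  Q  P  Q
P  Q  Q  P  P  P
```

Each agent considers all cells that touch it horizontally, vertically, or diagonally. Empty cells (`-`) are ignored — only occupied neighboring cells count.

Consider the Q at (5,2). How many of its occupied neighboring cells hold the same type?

1

Occupied neighbors of (5,2): (4,1)=P, (4,2)=P, (4,3)=P, (5,1)=P, (5,3)=Q.
Same type (Q): 1 of 5.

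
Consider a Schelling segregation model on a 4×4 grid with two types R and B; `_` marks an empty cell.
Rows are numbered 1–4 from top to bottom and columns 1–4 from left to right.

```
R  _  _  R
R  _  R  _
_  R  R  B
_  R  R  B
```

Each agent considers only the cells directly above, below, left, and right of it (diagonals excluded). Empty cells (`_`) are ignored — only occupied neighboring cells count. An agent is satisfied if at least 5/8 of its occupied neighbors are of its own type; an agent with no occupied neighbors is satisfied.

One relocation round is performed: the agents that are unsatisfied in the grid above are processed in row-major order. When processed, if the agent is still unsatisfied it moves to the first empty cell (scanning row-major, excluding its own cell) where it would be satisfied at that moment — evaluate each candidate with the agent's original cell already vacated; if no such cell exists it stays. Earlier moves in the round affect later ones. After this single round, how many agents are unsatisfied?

2

Initially unsatisfied (in order): (3,4), (4,4).
  (3,4): no empty cell satisfies it; stays.
  (4,4): no empty cell satisfies it; stays.
Resulting grid:
R _ _ R
R _ R _
_ R R B
_ R R B
Unsatisfied now: (3,4), (4,4).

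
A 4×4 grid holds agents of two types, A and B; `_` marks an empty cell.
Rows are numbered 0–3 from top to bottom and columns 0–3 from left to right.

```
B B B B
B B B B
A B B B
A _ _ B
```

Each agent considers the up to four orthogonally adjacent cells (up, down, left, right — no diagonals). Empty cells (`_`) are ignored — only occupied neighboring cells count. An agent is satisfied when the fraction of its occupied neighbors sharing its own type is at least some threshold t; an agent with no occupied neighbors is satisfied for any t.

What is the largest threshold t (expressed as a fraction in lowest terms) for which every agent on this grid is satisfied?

1/3

Row 0: (0,0)B 2/2 · (0,1)B 3/3 · (0,2)B 3/3 · (0,3)B 2/2
Row 1: (1,0)B 2/3 · (1,1)B 4/4 · (1,2)B 4/4 · (1,3)B 3/3
Row 2: (2,0)A 1/3 · (2,1)B 2/3 · (2,2)B 3/3 · (2,3)B 3/3
Row 3: (3,0)A 1/1 · (3,3)B 1/1
The smallest same-type fraction is 1/3 at (2,0), which reduces to 1/3. Any threshold above that leaves this agent unsatisfied.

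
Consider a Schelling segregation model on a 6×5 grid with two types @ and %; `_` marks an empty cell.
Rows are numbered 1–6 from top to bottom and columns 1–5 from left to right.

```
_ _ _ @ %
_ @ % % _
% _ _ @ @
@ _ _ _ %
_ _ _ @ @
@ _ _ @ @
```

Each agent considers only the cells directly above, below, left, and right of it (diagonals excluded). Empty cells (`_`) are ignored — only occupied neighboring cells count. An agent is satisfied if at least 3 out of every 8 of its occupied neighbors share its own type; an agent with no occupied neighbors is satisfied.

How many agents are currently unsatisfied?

Row 1: (1,4)@ 0/2 ✗ · (1,5)% 0/1 ✗
Row 2: (2,2)@ 0/1 ✗ · (2,3)% 1/2 ✓ · (2,4)% 1/3 ✗
Row 3: (3,1)% 0/1 ✗ · (3,4)@ 1/2 ✓ · (3,5)@ 1/2 ✓
Row 4: (4,1)@ 0/1 ✗ · (4,5)% 0/2 ✗
Row 5: (5,4)@ 2/2 ✓ · (5,5)@ 2/3 ✓
Row 6: (6,1)@ 0/0 ✓ · (6,4)@ 2/2 ✓ · (6,5)@ 2/2 ✓
Unsatisfied: (1,4), (1,5), (2,2), (2,4), (3,1), (4,1), (4,5) — 7 in total.

7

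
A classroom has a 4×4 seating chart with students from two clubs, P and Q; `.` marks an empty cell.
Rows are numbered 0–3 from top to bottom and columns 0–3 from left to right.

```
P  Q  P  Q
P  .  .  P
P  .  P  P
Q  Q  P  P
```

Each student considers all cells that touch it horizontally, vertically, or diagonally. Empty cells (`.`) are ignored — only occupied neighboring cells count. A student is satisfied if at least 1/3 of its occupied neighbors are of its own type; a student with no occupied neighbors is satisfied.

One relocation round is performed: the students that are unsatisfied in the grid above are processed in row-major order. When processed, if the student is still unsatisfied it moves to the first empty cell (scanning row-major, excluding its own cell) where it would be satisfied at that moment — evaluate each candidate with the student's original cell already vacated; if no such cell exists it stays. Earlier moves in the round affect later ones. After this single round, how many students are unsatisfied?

Initially unsatisfied (in order): (0,1), (0,3), (3,1).
  (0,1) → (2,1).
  (0,3): no empty cell satisfies it; stays.
  (3,1): now satisfied by earlier moves; stays.
Resulting grid:
P . P Q
P . . P
P Q P P
Q Q P P
Unsatisfied now: (0,3), (2,0).

2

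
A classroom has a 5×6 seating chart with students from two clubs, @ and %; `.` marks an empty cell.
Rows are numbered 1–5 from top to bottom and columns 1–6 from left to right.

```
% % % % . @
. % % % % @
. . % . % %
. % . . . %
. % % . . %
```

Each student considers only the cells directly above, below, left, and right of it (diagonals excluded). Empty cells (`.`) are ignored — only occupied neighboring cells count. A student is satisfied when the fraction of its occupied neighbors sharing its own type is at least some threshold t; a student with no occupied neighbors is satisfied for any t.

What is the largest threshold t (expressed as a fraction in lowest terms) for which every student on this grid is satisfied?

Row 1: (1,1)% 1/1 · (1,2)% 3/3 · (1,3)% 3/3 · (1,4)% 2/2 · (1,6)@ 1/1
Row 2: (2,2)% 2/2 · (2,3)% 4/4 · (2,4)% 3/3 · (2,5)% 2/3 · (2,6)@ 1/3
Row 3: (3,3)% 1/1 · (3,5)% 2/2 · (3,6)% 2/3
Row 4: (4,2)% 1/1 · (4,6)% 2/2
Row 5: (5,2)% 2/2 · (5,3)% 1/1 · (5,6)% 1/1
The smallest same-type fraction is 1/3 at (2,6), which reduces to 1/3. Any threshold above that leaves this student unsatisfied.

1/3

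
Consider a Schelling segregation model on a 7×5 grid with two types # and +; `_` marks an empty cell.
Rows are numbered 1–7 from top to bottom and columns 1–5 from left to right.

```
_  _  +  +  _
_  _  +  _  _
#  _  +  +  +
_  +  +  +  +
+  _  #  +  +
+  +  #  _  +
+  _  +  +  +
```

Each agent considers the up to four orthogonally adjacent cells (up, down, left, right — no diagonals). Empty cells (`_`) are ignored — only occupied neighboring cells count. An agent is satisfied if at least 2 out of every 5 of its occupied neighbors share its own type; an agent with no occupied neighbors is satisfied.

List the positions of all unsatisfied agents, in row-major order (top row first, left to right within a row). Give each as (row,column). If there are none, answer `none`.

Row 1: (1,3)+ 2/2 satisfied · (1,4)+ 1/1 satisfied
Row 2: (2,3)+ 2/2 satisfied
Row 3: (3,1)# 0/0 satisfied · (3,3)+ 3/3 satisfied · (3,4)+ 3/3 satisfied · (3,5)+ 2/2 satisfied
Row 4: (4,2)+ 1/1 satisfied · (4,3)+ 3/4 satisfied · (4,4)+ 4/4 satisfied · (4,5)+ 3/3 satisfied
Row 5: (5,1)+ 1/1 satisfied · (5,3)# 1/3 not · (5,4)+ 2/3 satisfied · (5,5)+ 3/3 satisfied
Row 6: (6,1)+ 3/3 satisfied · (6,2)+ 1/2 satisfied · (6,3)# 1/3 not · (6,5)+ 2/2 satisfied
Row 7: (7,1)+ 1/1 satisfied · (7,3)+ 1/2 satisfied · (7,4)+ 2/2 satisfied · (7,5)+ 2/2 satisfied

(5,3), (6,3)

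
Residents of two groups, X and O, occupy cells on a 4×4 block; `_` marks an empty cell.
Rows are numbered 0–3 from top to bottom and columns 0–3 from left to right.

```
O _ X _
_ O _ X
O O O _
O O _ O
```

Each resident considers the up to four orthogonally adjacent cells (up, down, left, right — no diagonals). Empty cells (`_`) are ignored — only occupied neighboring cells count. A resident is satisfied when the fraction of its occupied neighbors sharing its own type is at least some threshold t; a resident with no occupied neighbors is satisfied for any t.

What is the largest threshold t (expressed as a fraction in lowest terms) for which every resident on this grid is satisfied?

1/1

Row 0: (0,0)O — no occupied neighbors · (0,2)X — no occupied neighbors
Row 1: (1,1)O 1/1 · (1,3)X — no occupied neighbors
Row 2: (2,0)O 2/2 · (2,1)O 4/4 · (2,2)O 1/1
Row 3: (3,0)O 2/2 · (3,1)O 2/2 · (3,3)O — no occupied neighbors
The smallest same-type fraction is 1/1 at (1,1), which reduces to 1/1. Any threshold above that leaves this resident unsatisfied.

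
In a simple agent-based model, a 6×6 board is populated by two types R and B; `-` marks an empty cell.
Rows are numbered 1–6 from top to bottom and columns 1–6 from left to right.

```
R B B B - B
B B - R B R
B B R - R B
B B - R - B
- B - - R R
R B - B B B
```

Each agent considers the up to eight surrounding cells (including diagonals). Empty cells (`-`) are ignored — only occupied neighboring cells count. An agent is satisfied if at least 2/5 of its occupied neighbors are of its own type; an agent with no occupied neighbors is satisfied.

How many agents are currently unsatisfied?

7

(1,1)R 0/3 unhappy
(1,2)B 3/4 ok
(1,3)B 3/4 ok
(1,4)B 2/3 ok
(1,6)B 1/2 ok
(2,1)B 4/5 ok
(2,2)B 5/7 ok
(2,4)R 2/5 ok
(2,5)B 3/6 ok
(2,6)R 1/4 unhappy
(3,1)B 5/5 ok
(3,2)B 5/6 ok
(3,3)R 2/5 ok
(3,5)R 3/6 ok
(3,6)B 2/4 ok
(4,1)B 4/4 ok
(4,2)B 4/5 ok
(4,4)R 3/3 ok
(4,6)B 1/4 unhappy
(5,2)B 3/4 ok
(5,5)R 2/6 unhappy
(5,6)R 1/4 unhappy
(6,1)R 0/2 unhappy
(6,2)B 1/2 ok
(6,4)B 1/2 ok
(6,5)B 2/4 ok
(6,6)B 1/3 unhappy
Unsatisfied: (1,1), (2,6), (4,6), (5,5), (5,6), (6,1), (6,6) — 7 in total.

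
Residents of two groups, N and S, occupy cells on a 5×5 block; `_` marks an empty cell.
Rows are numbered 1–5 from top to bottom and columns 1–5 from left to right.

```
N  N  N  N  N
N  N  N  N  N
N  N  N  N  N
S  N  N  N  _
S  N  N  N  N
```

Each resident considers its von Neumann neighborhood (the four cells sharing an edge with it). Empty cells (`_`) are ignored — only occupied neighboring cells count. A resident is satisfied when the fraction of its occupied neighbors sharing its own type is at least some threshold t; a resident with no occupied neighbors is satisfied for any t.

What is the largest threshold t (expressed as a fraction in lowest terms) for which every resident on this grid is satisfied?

Row 1: (1,1)N 2/2 · (1,2)N 3/3 · (1,3)N 3/3 · (1,4)N 3/3 · (1,5)N 2/2
Row 2: (2,1)N 3/3 · (2,2)N 4/4 · (2,3)N 4/4 · (2,4)N 4/4 · (2,5)N 3/3
Row 3: (3,1)N 2/3 · (3,2)N 4/4 · (3,3)N 4/4 · (3,4)N 4/4 · (3,5)N 2/2
Row 4: (4,1)S 1/3 · (4,2)N 3/4 · (4,3)N 4/4 · (4,4)N 3/3
Row 5: (5,1)S 1/2 · (5,2)N 2/3 · (5,3)N 3/3 · (5,4)N 3/3 · (5,5)N 1/1
The smallest same-type fraction is 1/3 at (4,1), which reduces to 1/3. Any threshold above that leaves this resident unsatisfied.

1/3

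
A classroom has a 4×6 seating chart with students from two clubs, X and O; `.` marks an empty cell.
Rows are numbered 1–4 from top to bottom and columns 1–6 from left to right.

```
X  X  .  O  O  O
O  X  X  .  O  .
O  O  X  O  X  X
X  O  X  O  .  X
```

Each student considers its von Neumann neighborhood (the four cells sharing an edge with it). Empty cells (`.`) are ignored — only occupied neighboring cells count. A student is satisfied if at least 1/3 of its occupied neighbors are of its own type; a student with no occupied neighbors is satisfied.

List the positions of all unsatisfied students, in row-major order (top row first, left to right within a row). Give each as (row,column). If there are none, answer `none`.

(1,1)X 1/2 ok
(1,2)X 2/2 ok
(1,4)O 1/1 ok
(1,5)O 3/3 ok
(1,6)O 1/1 ok
(2,1)O 1/3 ok
(2,2)X 2/4 ok
(2,3)X 2/2 ok
(2,5)O 1/2 ok
(3,1)O 2/3 ok
(3,2)O 2/4 ok
(3,3)X 2/4 ok
(3,4)O 1/3 ok
(3,5)X 1/3 ok
(3,6)X 2/2 ok
(4,1)X 0/2 unhappy
(4,2)O 1/3 ok
(4,3)X 1/3 ok
(4,4)O 1/2 ok
(4,6)X 1/1 ok

(4,1)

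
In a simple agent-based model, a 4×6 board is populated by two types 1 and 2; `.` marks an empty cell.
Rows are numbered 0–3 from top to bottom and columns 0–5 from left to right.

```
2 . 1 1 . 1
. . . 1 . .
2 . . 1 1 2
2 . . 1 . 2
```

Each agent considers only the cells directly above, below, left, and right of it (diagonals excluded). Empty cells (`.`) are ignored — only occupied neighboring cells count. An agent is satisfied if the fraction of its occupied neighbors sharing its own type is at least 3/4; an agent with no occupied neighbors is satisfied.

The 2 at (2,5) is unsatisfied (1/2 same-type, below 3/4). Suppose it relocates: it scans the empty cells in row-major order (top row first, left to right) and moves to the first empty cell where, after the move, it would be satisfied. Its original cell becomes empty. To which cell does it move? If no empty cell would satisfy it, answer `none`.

(1,0)

Vacating (2,5). Empty cells in order:
  (0,1): 1/2 same-type → still unsatisfied.
  (0,4): 0/2 same-type → still unsatisfied.
  (1,0): 2/2 same-type → satisfied — stop here.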